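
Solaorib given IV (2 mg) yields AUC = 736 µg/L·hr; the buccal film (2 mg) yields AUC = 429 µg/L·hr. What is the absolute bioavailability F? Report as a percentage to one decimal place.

F = 58.3%

F = (AUC_ev / D_ev) / (AUC_iv / D_iv)
  = (429/2) / (736/2)
  = 214.5 / 368 = 0.5829
  = 58.29%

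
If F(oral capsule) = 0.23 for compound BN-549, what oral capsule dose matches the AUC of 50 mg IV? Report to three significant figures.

D_oral = 217 mg

For equal systemic exposure: F × D_ev = D_iv
D_ev = D_iv / F = 50 / 0.23 = 217.391 mg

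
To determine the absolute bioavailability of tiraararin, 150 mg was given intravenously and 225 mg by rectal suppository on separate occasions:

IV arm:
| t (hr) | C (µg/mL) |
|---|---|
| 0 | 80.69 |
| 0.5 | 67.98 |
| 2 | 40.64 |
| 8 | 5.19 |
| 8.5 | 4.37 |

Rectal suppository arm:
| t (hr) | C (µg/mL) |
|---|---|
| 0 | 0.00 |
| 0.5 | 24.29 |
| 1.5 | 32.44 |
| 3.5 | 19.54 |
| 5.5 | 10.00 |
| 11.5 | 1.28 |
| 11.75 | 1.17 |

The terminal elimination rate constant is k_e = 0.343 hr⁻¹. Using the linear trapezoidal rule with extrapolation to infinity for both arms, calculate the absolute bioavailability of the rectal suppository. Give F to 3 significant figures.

F = 0.377

Trapezoidal AUC_0→8.5 (IV):
  [0→0.5]: (80.69+67.98)/2 × 0.5 = 37.1675
  [0.5→2]: (67.98+40.64)/2 × 1.5 = 81.465
  [2→8]: (40.64+5.19)/2 × 6 = 137.49
  [8→8.5]: (5.19+4.37)/2 × 0.5 = 2.39
  Sum = 258.5125 µg/mL·hr
IV tail: 4.37/0.343 = 12.741; AUC_iv,0→∞ = 258.5125 + 12.741 = 271.2535 µg/mL·hr
Trapezoidal AUC_0→11.75 (rectal suppository):
  [0→0.5]: (0.00+24.29)/2 × 0.5 = 6.0725
  [0.5→1.5]: (24.29+32.44)/2 × 1 = 28.365
  [1.5→3.5]: (32.44+19.54)/2 × 2 = 51.98
  [3.5→5.5]: (19.54+10.00)/2 × 2 = 29.54
  [5.5→11.5]: (10.00+1.28)/2 × 6 = 33.84
  [11.5→11.75]: (1.28+1.17)/2 × 0.25 = 0.30625
  Sum = 150.10375 µg/mL·hr
rectal suppository tail: 1.17/0.343 = 3.411; AUC_ev,0→∞ = 150.10375 + 3.411 = 153.51475 µg/mL·hr
F = (AUC_ev/D_ev)/(AUC_iv/D_iv) = (153.51475/225)/(271.2535/150) = 0.682288/1.80836 = 0.3773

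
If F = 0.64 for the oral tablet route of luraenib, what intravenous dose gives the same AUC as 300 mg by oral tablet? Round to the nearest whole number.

Systemic exposure from an extravascular dose = F × D_ev, so the equivalent IV dose is F × D_ev.
D_iv = F × D_ev = 0.64 × 300 = 192 mg

D_iv = 192 mg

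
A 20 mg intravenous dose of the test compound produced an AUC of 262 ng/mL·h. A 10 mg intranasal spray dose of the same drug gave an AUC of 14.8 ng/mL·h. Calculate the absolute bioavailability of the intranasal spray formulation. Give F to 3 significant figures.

F = 0.113

F = (AUC_ev / D_ev) / (AUC_iv / D_iv)
  = (14.8/10) / (262/20)
  = 1.48 / 13.1 = 0.1130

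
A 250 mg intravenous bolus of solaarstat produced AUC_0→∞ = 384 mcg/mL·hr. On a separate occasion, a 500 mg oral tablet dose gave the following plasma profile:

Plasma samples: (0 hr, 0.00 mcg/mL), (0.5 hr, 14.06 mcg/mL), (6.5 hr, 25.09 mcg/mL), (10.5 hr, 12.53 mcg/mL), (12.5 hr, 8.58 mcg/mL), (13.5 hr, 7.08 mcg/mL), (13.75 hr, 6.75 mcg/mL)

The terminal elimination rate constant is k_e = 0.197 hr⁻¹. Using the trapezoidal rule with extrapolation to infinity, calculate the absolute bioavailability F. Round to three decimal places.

F = 0.340

Trapezoidal AUC_0→13.75 (oral tablet):
  [0→0.5]: (0.00+14.06)/2 × 0.5 = 3.515
  [0.5→6.5]: (14.06+25.09)/2 × 6 = 117.45
  [6.5→10.5]: (25.09+12.53)/2 × 4 = 75.24
  [10.5→12.5]: (12.53+8.58)/2 × 2 = 21.11
  [12.5→13.5]: (8.58+7.08)/2 × 1 = 7.83
  [13.5→13.75]: (7.08+6.75)/2 × 0.25 = 1.72875
  Sum = 226.87375 mcg/mL·hr
Tail: C_last/k_e = 6.75/0.197 = 34.264
AUC_0→∞ (oral tablet) = 226.87375 + 34.264 = 261.13775 mcg/mL·hr
F = (AUC_ev/D_ev)/(AUC_iv/D_iv) = (261.13775/500)/(384/250) = 0.5222755/1.536 = 0.3400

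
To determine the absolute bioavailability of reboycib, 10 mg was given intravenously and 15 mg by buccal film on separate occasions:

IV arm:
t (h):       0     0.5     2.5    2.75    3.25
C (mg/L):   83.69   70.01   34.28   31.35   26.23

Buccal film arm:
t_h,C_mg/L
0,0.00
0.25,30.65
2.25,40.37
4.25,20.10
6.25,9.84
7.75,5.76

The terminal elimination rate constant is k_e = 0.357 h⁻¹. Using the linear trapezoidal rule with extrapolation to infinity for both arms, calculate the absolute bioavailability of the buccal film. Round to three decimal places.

Trapezoidal AUC_0→3.25 (IV):
  [0→0.5]: (83.69+70.01)/2 × 0.5 = 38.425
  [0.5→2.5]: (70.01+34.28)/2 × 2 = 104.29
  [2.5→2.75]: (34.28+31.35)/2 × 0.25 = 8.20375
  [2.75→3.25]: (31.35+26.23)/2 × 0.5 = 14.395
  Sum = 165.31375 mg/L·h
IV tail: 26.23/0.357 = 73.473; AUC_iv,0→∞ = 165.31375 + 73.473 = 238.78675 mg/L·h
Trapezoidal AUC_0→7.75 (buccal film):
  [0→0.25]: (0.00+30.65)/2 × 0.25 = 3.83125
  [0.25→2.25]: (30.65+40.37)/2 × 2 = 71.02
  [2.25→4.25]: (40.37+20.10)/2 × 2 = 60.47
  [4.25→6.25]: (20.10+9.84)/2 × 2 = 29.94
  [6.25→7.75]: (9.84+5.76)/2 × 1.5 = 11.7
  Sum = 176.96125 mg/L·h
buccal film tail: 5.76/0.357 = 16.134; AUC_ev,0→∞ = 176.96125 + 16.134 = 193.09525 mg/L·h
F = (AUC_ev/D_ev)/(AUC_iv/D_iv) = (193.09525/15)/(238.78675/10) = 12.873/23.878675 = 0.5391

F = 0.539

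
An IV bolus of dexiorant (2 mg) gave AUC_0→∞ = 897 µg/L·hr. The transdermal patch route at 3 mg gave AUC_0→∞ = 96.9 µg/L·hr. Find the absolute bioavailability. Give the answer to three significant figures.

F = 0.0720

F = (AUC_ev / D_ev) / (AUC_iv / D_iv)
  = (96.9/3) / (897/2)
  = 32.3 / 448.5 = 0.0720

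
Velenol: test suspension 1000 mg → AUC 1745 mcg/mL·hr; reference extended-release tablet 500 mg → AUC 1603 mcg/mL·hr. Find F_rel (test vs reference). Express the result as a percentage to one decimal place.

F_rel = (AUC_test/D_test) / (AUC_ref/D_ref)
      = (1745/1000) / (1603/500)
      = 1.745 / 3.206 = 0.5443 = 54.43%

F_rel = 54.4%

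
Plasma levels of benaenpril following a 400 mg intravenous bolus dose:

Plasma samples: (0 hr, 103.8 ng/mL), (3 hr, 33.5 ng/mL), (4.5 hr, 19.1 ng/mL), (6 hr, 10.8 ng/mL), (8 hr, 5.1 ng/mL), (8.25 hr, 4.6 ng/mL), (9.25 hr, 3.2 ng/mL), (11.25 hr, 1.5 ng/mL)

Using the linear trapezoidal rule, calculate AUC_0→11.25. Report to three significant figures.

AUC = 294 ng/mL·hr

Trapezoidal AUC_0→11.25:
  [0→3]: (103.8+33.5)/2 × 3 = 205.95
  [3→4.5]: (33.5+19.1)/2 × 1.5 = 39.45
  [4.5→6]: (19.1+10.8)/2 × 1.5 = 22.425
  [6→8]: (10.8+5.1)/2 × 2 = 15.9
  [8→8.25]: (5.1+4.6)/2 × 0.25 = 1.2125
  [8.25→9.25]: (4.6+3.2)/2 × 1 = 3.9
  [9.25→11.25]: (3.2+1.5)/2 × 2 = 4.7
  Sum = 293.5375 ng/mL·hr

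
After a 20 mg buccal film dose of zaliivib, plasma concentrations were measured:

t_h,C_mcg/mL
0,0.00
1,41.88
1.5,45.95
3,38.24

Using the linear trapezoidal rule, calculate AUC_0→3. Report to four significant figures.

Trapezoidal AUC_0→3:
  [0→1]: (0.00+41.88)/2 × 1 = 20.94
  [1→1.5]: (41.88+45.95)/2 × 0.5 = 21.9575
  [1.5→3]: (45.95+38.24)/2 × 1.5 = 63.1425
  Sum = 106.04 mcg/mL·h

AUC = 106.0 mcg/mL·h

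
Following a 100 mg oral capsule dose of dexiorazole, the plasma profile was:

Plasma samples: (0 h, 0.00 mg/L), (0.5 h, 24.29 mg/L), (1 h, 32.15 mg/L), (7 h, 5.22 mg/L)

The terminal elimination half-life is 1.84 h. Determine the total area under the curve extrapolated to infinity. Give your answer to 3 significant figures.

Trapezoidal AUC_0→7:
  [0→0.5]: (0.00+24.29)/2 × 0.5 = 6.0725
  [0.5→1]: (24.29+32.15)/2 × 0.5 = 14.11
  [1→7]: (32.15+5.22)/2 × 6 = 112.11
  Sum = 132.2925 mg/L·h
k_e = ln2 / t½ = 0.693147 / 1.84 = 0.3767 h^-1
Extrapolated tail: C_last / k_e = 5.22 / 0.3767 = 13.857
AUC_0→∞ = 132.2925 + 13.857 = 146.1495 mg/L·h

AUC = 146 mg/L·h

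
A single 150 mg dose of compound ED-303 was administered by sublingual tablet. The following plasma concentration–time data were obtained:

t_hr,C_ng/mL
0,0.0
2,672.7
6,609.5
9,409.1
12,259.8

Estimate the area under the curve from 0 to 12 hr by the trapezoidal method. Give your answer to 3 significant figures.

AUC = 5770 ng/mL·hr

Trapezoidal AUC_0→12:
  [0→2]: (0.0+672.7)/2 × 2 = 672.7
  [2→6]: (672.7+609.5)/2 × 4 = 2564.4
  [6→9]: (609.5+409.1)/2 × 3 = 1527.9
  [9→12]: (409.1+259.8)/2 × 3 = 1003.35
  Sum = 5768.35 ng/mL·hr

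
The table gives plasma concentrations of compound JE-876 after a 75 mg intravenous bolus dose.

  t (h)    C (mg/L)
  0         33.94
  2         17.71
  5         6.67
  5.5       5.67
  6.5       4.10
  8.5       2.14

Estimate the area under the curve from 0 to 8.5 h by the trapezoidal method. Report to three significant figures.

Trapezoidal AUC_0→8.5:
  [0→2]: (33.94+17.71)/2 × 2 = 51.65
  [2→5]: (17.71+6.67)/2 × 3 = 36.57
  [5→5.5]: (6.67+5.67)/2 × 0.5 = 3.085
  [5.5→6.5]: (5.67+4.10)/2 × 1 = 4.885
  [6.5→8.5]: (4.10+2.14)/2 × 2 = 6.24
  Sum = 102.43 mg/L·h

AUC = 102 mg/L·h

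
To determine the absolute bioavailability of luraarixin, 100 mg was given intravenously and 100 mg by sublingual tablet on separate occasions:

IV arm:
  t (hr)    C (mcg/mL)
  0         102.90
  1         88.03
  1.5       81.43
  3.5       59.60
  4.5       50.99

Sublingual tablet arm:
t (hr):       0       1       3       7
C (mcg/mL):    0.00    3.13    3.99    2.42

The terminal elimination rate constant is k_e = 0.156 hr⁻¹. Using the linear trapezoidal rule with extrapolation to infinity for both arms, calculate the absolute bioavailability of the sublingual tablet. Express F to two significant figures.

Trapezoidal AUC_0→4.5 (IV):
  [0→1]: (102.90+88.03)/2 × 1 = 95.465
  [1→1.5]: (88.03+81.43)/2 × 0.5 = 42.365
  [1.5→3.5]: (81.43+59.60)/2 × 2 = 141.03
  [3.5→4.5]: (59.60+50.99)/2 × 1 = 55.295
  Sum = 334.155 mcg/mL·hr
IV tail: 50.99/0.156 = 326.859; AUC_iv,0→∞ = 334.155 + 326.859 = 661.014 mcg/mL·hr
Trapezoidal AUC_0→7 (sublingual tablet):
  [0→1]: (0.00+3.13)/2 × 1 = 1.565
  [1→3]: (3.13+3.99)/2 × 2 = 7.12
  [3→7]: (3.99+2.42)/2 × 4 = 12.82
  Sum = 21.505 mcg/mL·hr
sublingual tablet tail: 2.42/0.156 = 15.513; AUC_ev,0→∞ = 21.505 + 15.513 = 37.018 mcg/mL·hr
F = (AUC_ev/D_ev)/(AUC_iv/D_iv) = (37.018/100)/(661.014/100) = 0.37018/6.61014 = 0.0560

F = 0.056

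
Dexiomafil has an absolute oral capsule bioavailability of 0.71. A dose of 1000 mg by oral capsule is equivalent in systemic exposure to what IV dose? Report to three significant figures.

D_iv = 710 mg

Systemic exposure from an extravascular dose = F × D_ev, so the equivalent IV dose is F × D_ev.
D_iv = F × D_ev = 0.71 × 1000 = 710 mg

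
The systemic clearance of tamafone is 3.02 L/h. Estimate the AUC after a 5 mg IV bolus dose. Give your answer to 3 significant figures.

AUC_0→∞ = Dose_iv / CL
        = 5 / 3.02 = 1.65563 mg/L·h

AUC = 1.66 mg/L·h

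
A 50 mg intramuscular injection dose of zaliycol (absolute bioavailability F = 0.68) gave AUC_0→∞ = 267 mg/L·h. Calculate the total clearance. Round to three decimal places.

CL = 0.127 L/h

CL = F × Dose / AUC_0→∞
   = 0.68 × 50 / 267 = 0.127341 L/h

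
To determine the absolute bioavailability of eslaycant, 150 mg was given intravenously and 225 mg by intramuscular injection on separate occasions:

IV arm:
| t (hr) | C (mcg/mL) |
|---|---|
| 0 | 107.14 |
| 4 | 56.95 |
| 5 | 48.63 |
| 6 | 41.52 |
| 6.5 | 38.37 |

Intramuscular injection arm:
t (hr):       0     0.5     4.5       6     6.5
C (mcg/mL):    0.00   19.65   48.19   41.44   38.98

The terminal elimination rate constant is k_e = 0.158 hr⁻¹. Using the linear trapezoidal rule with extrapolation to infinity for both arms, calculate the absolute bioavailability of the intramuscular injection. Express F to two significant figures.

F = 0.46

Trapezoidal AUC_0→6.5 (IV):
  [0→4]: (107.14+56.95)/2 × 4 = 328.18
  [4→5]: (56.95+48.63)/2 × 1 = 52.79
  [5→6]: (48.63+41.52)/2 × 1 = 45.075
  [6→6.5]: (41.52+38.37)/2 × 0.5 = 19.9725
  Sum = 446.0175 mcg/mL·hr
IV tail: 38.37/0.158 = 242.848; AUC_iv,0→∞ = 446.0175 + 242.848 = 688.8655 mcg/mL·hr
Trapezoidal AUC_0→6.5 (intramuscular injection):
  [0→0.5]: (0.00+19.65)/2 × 0.5 = 4.9125
  [0.5→4.5]: (19.65+48.19)/2 × 4 = 135.68
  [4.5→6]: (48.19+41.44)/2 × 1.5 = 67.2225
  [6→6.5]: (41.44+38.98)/2 × 0.5 = 20.105
  Sum = 227.92 mcg/mL·hr
intramuscular injection tail: 38.98/0.158 = 246.709; AUC_ev,0→∞ = 227.92 + 246.709 = 474.629 mcg/mL·hr
F = (AUC_ev/D_ev)/(AUC_iv/D_iv) = (474.629/225)/(688.8655/150) = 2.10946/4.59244 = 0.4593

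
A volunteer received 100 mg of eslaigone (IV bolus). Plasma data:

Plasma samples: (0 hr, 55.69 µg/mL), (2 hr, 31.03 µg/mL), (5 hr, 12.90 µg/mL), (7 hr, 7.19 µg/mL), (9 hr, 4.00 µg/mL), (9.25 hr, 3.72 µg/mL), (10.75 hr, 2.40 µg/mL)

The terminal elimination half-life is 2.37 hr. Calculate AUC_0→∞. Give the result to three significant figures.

Trapezoidal AUC_0→10.75:
  [0→2]: (55.69+31.03)/2 × 2 = 86.72
  [2→5]: (31.03+12.90)/2 × 3 = 65.895
  [5→7]: (12.90+7.19)/2 × 2 = 20.09
  [7→9]: (7.19+4.00)/2 × 2 = 11.19
  [9→9.25]: (4.00+3.72)/2 × 0.25 = 0.965
  [9.25→10.75]: (3.72+2.40)/2 × 1.5 = 4.59
  Sum = 189.45 µg/mL·hr
k_e = ln2 / t½ = 0.693147 / 2.37 = 0.2925 hr^-1
Extrapolated tail: C_last / k_e = 2.40 / 0.2925 = 8.205
AUC_0→∞ = 189.45 + 8.205 = 197.655 µg/mL·hr

AUC = 198 µg/mL·hr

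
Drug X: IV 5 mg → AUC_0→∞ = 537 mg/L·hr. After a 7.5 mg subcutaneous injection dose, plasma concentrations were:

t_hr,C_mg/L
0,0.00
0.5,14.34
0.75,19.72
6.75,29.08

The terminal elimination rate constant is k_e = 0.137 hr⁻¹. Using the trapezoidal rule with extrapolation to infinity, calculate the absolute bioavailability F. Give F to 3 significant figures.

F = 0.455

Trapezoidal AUC_0→6.75 (subcutaneous injection):
  [0→0.5]: (0.00+14.34)/2 × 0.5 = 3.585
  [0.5→0.75]: (14.34+19.72)/2 × 0.25 = 4.2575
  [0.75→6.75]: (19.72+29.08)/2 × 6 = 146.4
  Sum = 154.2425 mg/L·hr
Tail: C_last/k_e = 29.08/0.137 = 212.263
AUC_0→∞ (subcutaneous injection) = 154.2425 + 212.263 = 366.5055 mg/L·hr
F = (AUC_ev/D_ev)/(AUC_iv/D_iv) = (366.5055/7.5)/(537/5) = 48.8674/107.4 = 0.4550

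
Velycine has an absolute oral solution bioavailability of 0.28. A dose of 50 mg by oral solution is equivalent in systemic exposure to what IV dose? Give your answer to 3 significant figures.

Systemic exposure from an extravascular dose = F × D_ev, so the equivalent IV dose is F × D_ev.
D_iv = F × D_ev = 0.28 × 50 = 14 mg

D_iv = 14.0 mg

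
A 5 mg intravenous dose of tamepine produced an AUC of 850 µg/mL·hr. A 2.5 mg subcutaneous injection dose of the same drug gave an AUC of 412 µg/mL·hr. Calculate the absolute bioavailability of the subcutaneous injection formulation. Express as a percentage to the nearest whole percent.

F = 97%

F = (AUC_ev / D_ev) / (AUC_iv / D_iv)
  = (412/2.5) / (850/5)
  = 164.8 / 170 = 0.9694
  = 96.94%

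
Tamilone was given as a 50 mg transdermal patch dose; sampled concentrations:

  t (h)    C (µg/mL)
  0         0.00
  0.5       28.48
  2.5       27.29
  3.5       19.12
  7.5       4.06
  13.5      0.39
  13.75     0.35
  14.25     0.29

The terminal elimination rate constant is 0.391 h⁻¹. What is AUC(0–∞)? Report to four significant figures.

Trapezoidal AUC_0→14.25:
  [0→0.5]: (0.00+28.48)/2 × 0.5 = 7.12
  [0.5→2.5]: (28.48+27.29)/2 × 2 = 55.77
  [2.5→3.5]: (27.29+19.12)/2 × 1 = 23.205
  [3.5→7.5]: (19.12+4.06)/2 × 4 = 46.36
  [7.5→13.5]: (4.06+0.39)/2 × 6 = 13.35
  [13.5→13.75]: (0.39+0.35)/2 × 0.25 = 0.0925
  [13.75→14.25]: (0.35+0.29)/2 × 0.5 = 0.16
  Sum = 146.0575 µg/mL·h
Extrapolated tail: C_last / k_e = 0.29 / 0.391 = 0.742
AUC_0→∞ = 146.0575 + 0.742 = 146.7995 µg/mL·h

AUC = 146.8 µg/mL·h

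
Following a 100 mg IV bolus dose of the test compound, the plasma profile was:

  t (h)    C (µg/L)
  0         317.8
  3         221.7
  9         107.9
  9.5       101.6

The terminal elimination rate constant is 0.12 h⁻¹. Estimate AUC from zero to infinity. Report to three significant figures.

Trapezoidal AUC_0→9.5:
  [0→3]: (317.8+221.7)/2 × 3 = 809.25
  [3→9]: (221.7+107.9)/2 × 6 = 988.8
  [9→9.5]: (107.9+101.6)/2 × 0.5 = 52.375
  Sum = 1850.425 µg/L·h
Extrapolated tail: C_last / k_e = 101.6 / 0.12 = 846.667
AUC_0→∞ = 1850.425 + 846.667 = 2697.092 µg/L·h

AUC = 2700 µg/L·h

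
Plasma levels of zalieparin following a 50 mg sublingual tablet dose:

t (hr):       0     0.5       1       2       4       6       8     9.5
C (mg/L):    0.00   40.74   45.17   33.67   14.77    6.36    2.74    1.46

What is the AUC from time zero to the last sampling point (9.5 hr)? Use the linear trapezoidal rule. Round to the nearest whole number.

Trapezoidal AUC_0→9.5:
  [0→0.5]: (0.00+40.74)/2 × 0.5 = 10.185
  [0.5→1]: (40.74+45.17)/2 × 0.5 = 21.4775
  [1→2]: (45.17+33.67)/2 × 1 = 39.42
  [2→4]: (33.67+14.77)/2 × 2 = 48.44
  [4→6]: (14.77+6.36)/2 × 2 = 21.13
  [6→8]: (6.36+2.74)/2 × 2 = 9.1
  [8→9.5]: (2.74+1.46)/2 × 1.5 = 3.15
  Sum = 152.9025 mg/L·hr

AUC = 153 mg/L·hr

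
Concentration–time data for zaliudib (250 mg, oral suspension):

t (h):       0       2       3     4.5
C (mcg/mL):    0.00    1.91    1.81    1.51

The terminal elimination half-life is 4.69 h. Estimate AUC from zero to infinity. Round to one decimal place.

AUC = 16.5 mcg/mL·h

Trapezoidal AUC_0→4.5:
  [0→2]: (0.00+1.91)/2 × 2 = 1.91
  [2→3]: (1.91+1.81)/2 × 1 = 1.86
  [3→4.5]: (1.81+1.51)/2 × 1.5 = 2.49
  Sum = 6.26 mcg/mL·h
k_e = ln2 / t½ = 0.693147 / 4.69 = 0.1478 h^-1
Extrapolated tail: C_last / k_e = 1.51 / 0.1478 = 10.217
AUC_0→∞ = 6.26 + 10.217 = 16.477 mcg/mL·h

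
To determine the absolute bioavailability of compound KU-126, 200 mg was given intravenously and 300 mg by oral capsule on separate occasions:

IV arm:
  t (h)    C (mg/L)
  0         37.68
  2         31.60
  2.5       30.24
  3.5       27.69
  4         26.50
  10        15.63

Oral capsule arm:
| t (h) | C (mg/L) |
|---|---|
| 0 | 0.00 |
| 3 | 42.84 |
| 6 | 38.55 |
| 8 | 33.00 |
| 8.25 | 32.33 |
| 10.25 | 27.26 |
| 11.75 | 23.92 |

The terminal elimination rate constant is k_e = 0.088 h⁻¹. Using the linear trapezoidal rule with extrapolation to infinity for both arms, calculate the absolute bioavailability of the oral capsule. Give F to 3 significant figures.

Trapezoidal AUC_0→10 (IV):
  [0→2]: (37.68+31.60)/2 × 2 = 69.28
  [2→2.5]: (31.60+30.24)/2 × 0.5 = 15.46
  [2.5→3.5]: (30.24+27.69)/2 × 1 = 28.965
  [3.5→4]: (27.69+26.50)/2 × 0.5 = 13.5475
  [4→10]: (26.50+15.63)/2 × 6 = 126.39
  Sum = 253.6425 mg/L·h
IV tail: 15.63/0.088 = 177.614; AUC_iv,0→∞ = 253.6425 + 177.614 = 431.2565 mg/L·h
Trapezoidal AUC_0→11.75 (oral capsule):
  [0→3]: (0.00+42.84)/2 × 3 = 64.26
  [3→6]: (42.84+38.55)/2 × 3 = 122.085
  [6→8]: (38.55+33.00)/2 × 2 = 71.55
  [8→8.25]: (33.00+32.33)/2 × 0.25 = 8.16625
  [8.25→10.25]: (32.33+27.26)/2 × 2 = 59.59
  [10.25→11.75]: (27.26+23.92)/2 × 1.5 = 38.385
  Sum = 364.03625 mg/L·h
oral capsule tail: 23.92/0.088 = 271.818; AUC_ev,0→∞ = 364.03625 + 271.818 = 635.85425 mg/L·h
F = (AUC_ev/D_ev)/(AUC_iv/D_iv) = (635.85425/300)/(431.2565/200) = 2.11951/2.1562825 = 0.9829

F = 0.983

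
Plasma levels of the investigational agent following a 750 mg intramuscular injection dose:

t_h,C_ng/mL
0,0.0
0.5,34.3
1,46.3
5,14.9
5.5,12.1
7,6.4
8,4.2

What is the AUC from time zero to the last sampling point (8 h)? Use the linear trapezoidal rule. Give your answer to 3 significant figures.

Trapezoidal AUC_0→8:
  [0→0.5]: (0.0+34.3)/2 × 0.5 = 8.575
  [0.5→1]: (34.3+46.3)/2 × 0.5 = 20.15
  [1→5]: (46.3+14.9)/2 × 4 = 122.4
  [5→5.5]: (14.9+12.1)/2 × 0.5 = 6.75
  [5.5→7]: (12.1+6.4)/2 × 1.5 = 13.875
  [7→8]: (6.4+4.2)/2 × 1 = 5.3
  Sum = 177.05 ng/mL·h

AUC = 177 ng/mL·h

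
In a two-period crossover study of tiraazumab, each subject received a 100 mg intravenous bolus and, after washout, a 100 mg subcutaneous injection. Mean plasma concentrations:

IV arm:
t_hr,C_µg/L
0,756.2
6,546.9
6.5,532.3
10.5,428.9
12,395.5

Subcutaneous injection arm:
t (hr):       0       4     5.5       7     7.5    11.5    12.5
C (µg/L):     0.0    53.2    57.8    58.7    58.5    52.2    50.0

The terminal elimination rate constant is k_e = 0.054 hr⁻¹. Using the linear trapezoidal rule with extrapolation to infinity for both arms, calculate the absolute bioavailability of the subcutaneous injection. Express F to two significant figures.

F = 0.11

Trapezoidal AUC_0→12 (IV):
  [0→6]: (756.2+546.9)/2 × 6 = 3909.3
  [6→6.5]: (546.9+532.3)/2 × 0.5 = 269.8
  [6.5→10.5]: (532.3+428.9)/2 × 4 = 1922.4
  [10.5→12]: (428.9+395.5)/2 × 1.5 = 618.3
  Sum = 6719.8 µg/L·hr
IV tail: 395.5/0.054 = 7324.074; AUC_iv,0→∞ = 6719.8 + 7324.074 = 14043.874 µg/L·hr
Trapezoidal AUC_0→12.5 (subcutaneous injection):
  [0→4]: (0.0+53.2)/2 × 4 = 106.4
  [4→5.5]: (53.2+57.8)/2 × 1.5 = 83.25
  [5.5→7]: (57.8+58.7)/2 × 1.5 = 87.375
  [7→7.5]: (58.7+58.5)/2 × 0.5 = 29.3
  [7.5→11.5]: (58.5+52.2)/2 × 4 = 221.4
  [11.5→12.5]: (52.2+50.0)/2 × 1 = 51.1
  Sum = 578.825 µg/L·hr
subcutaneous injection tail: 50.0/0.054 = 925.926; AUC_ev,0→∞ = 578.825 + 925.926 = 1504.751 µg/L·hr
F = (AUC_ev/D_ev)/(AUC_iv/D_iv) = (1504.751/100)/(14043.874/100) = 15.04751/140.43874 = 0.1071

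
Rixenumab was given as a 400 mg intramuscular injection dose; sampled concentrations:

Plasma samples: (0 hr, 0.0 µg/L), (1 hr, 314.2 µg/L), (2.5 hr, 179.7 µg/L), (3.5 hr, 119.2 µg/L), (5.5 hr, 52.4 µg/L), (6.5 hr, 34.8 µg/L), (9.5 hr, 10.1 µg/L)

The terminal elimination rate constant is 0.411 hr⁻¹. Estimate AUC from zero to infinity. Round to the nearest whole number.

Trapezoidal AUC_0→9.5:
  [0→1]: (0.0+314.2)/2 × 1 = 157.1
  [1→2.5]: (314.2+179.7)/2 × 1.5 = 370.425
  [2.5→3.5]: (179.7+119.2)/2 × 1 = 149.45
  [3.5→5.5]: (119.2+52.4)/2 × 2 = 171.6
  [5.5→6.5]: (52.4+34.8)/2 × 1 = 43.6
  [6.5→9.5]: (34.8+10.1)/2 × 3 = 67.35
  Sum = 959.525 µg/L·hr
Extrapolated tail: C_last / k_e = 10.1 / 0.411 = 24.574
AUC_0→∞ = 959.525 + 24.574 = 984.099 µg/L·hr

AUC = 984 µg/L·hr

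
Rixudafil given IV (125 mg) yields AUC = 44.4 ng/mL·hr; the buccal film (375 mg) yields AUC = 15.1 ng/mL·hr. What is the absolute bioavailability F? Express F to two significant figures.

F = (AUC_ev / D_ev) / (AUC_iv / D_iv)
  = (15.1/375) / (44.4/125)
  = 0.0402667 / 0.3552 = 0.1134

F = 0.11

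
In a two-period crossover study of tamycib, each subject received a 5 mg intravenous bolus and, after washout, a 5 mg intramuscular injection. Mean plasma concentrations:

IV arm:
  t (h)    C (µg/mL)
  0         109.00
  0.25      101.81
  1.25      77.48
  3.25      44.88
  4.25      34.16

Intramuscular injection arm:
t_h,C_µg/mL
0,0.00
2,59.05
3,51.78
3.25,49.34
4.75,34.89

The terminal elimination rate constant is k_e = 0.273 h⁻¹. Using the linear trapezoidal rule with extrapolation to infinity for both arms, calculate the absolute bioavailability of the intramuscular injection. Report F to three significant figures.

F = 0.789

Trapezoidal AUC_0→4.25 (IV):
  [0→0.25]: (109.00+101.81)/2 × 0.25 = 26.35125
  [0.25→1.25]: (101.81+77.48)/2 × 1 = 89.645
  [1.25→3.25]: (77.48+44.88)/2 × 2 = 122.36
  [3.25→4.25]: (44.88+34.16)/2 × 1 = 39.52
  Sum = 277.87625 µg/mL·h
IV tail: 34.16/0.273 = 125.128; AUC_iv,0→∞ = 277.87625 + 125.128 = 403.00425 µg/mL·h
Trapezoidal AUC_0→4.75 (intramuscular injection):
  [0→2]: (0.00+59.05)/2 × 2 = 59.05
  [2→3]: (59.05+51.78)/2 × 1 = 55.415
  [3→3.25]: (51.78+49.34)/2 × 0.25 = 12.64
  [3.25→4.75]: (49.34+34.89)/2 × 1.5 = 63.1725
  Sum = 190.2775 µg/mL·h
intramuscular injection tail: 34.89/0.273 = 127.802; AUC_ev,0→∞ = 190.2775 + 127.802 = 318.0795 µg/mL·h
F = (AUC_ev/D_ev)/(AUC_iv/D_iv) = (318.0795/5)/(403.00425/5) = 63.6159/80.60085 = 0.7893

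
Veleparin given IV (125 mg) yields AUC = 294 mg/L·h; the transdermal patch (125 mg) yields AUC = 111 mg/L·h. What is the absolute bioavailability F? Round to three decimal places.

F = 0.378

F = (AUC_ev / D_ev) / (AUC_iv / D_iv)
  = (111/125) / (294/125)
  = 0.888 / 2.352 = 0.3776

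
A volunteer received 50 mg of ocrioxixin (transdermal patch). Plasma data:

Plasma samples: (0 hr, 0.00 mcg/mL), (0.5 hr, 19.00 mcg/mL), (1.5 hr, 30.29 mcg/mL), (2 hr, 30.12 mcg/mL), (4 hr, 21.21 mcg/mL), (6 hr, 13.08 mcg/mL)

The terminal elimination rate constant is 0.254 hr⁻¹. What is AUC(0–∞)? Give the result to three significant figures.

AUC = 182 mcg/mL·hr

Trapezoidal AUC_0→6:
  [0→0.5]: (0.00+19.00)/2 × 0.5 = 4.75
  [0.5→1.5]: (19.00+30.29)/2 × 1 = 24.645
  [1.5→2]: (30.29+30.12)/2 × 0.5 = 15.1025
  [2→4]: (30.12+21.21)/2 × 2 = 51.33
  [4→6]: (21.21+13.08)/2 × 2 = 34.29
  Sum = 130.1175 mcg/mL·hr
Extrapolated tail: C_last / k_e = 13.08 / 0.254 = 51.496
AUC_0→∞ = 130.1175 + 51.496 = 181.6135 mcg/mL·hr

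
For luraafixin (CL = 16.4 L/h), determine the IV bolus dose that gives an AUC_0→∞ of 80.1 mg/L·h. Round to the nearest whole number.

Dose_iv = CL × AUC_0→∞
     = 16.4 × 80.1 = 1313.64 mg

Dose = 1314 mg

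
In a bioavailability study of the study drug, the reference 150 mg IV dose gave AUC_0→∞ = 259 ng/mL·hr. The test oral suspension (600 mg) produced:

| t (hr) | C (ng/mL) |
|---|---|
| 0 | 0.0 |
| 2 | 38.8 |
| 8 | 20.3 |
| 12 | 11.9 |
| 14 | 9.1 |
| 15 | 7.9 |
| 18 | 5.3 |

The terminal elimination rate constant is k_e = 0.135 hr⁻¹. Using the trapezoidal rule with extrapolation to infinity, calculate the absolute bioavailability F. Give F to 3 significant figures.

Trapezoidal AUC_0→18 (oral suspension):
  [0→2]: (0.0+38.8)/2 × 2 = 38.8
  [2→8]: (38.8+20.3)/2 × 6 = 177.3
  [8→12]: (20.3+11.9)/2 × 4 = 64.4
  [12→14]: (11.9+9.1)/2 × 2 = 21.0
  [14→15]: (9.1+7.9)/2 × 1 = 8.5
  [15→18]: (7.9+5.3)/2 × 3 = 19.8
  Sum = 329.8 ng/mL·hr
Tail: C_last/k_e = 5.3/0.135 = 39.259
AUC_0→∞ (oral suspension) = 329.8 + 39.259 = 369.059 ng/mL·hr
F = (AUC_ev/D_ev)/(AUC_iv/D_iv) = (369.059/600)/(259/150) = 0.615098/1.72667 = 0.3562

F = 0.356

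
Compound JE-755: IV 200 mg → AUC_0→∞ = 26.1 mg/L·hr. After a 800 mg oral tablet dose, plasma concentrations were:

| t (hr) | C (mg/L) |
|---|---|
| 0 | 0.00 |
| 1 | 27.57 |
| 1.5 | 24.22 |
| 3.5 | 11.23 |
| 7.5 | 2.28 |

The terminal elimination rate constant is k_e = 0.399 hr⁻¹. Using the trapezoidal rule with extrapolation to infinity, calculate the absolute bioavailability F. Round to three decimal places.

Trapezoidal AUC_0→7.5 (oral tablet):
  [0→1]: (0.00+27.57)/2 × 1 = 13.785
  [1→1.5]: (27.57+24.22)/2 × 0.5 = 12.9475
  [1.5→3.5]: (24.22+11.23)/2 × 2 = 35.45
  [3.5→7.5]: (11.23+2.28)/2 × 4 = 27.02
  Sum = 89.2025 mg/L·hr
Tail: C_last/k_e = 2.28/0.399 = 5.714
AUC_0→∞ (oral tablet) = 89.2025 + 5.714 = 94.9165 mg/L·hr
F = (AUC_ev/D_ev)/(AUC_iv/D_iv) = (94.9165/800)/(26.1/200) = 0.118646/0.1305 = 0.9092

F = 0.909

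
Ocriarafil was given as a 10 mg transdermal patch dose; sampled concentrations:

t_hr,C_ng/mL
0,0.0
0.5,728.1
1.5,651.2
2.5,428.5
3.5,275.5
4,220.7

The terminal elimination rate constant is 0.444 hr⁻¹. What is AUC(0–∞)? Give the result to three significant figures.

Trapezoidal AUC_0→4:
  [0→0.5]: (0.0+728.1)/2 × 0.5 = 182.025
  [0.5→1.5]: (728.1+651.2)/2 × 1 = 689.65
  [1.5→2.5]: (651.2+428.5)/2 × 1 = 539.85
  [2.5→3.5]: (428.5+275.5)/2 × 1 = 352.0
  [3.5→4]: (275.5+220.7)/2 × 0.5 = 124.05
  Sum = 1887.575 ng/mL·hr
Extrapolated tail: C_last / k_e = 220.7 / 0.444 = 497.072
AUC_0→∞ = 1887.575 + 497.072 = 2384.647 ng/mL·hr

AUC = 2380 ng/mL·hr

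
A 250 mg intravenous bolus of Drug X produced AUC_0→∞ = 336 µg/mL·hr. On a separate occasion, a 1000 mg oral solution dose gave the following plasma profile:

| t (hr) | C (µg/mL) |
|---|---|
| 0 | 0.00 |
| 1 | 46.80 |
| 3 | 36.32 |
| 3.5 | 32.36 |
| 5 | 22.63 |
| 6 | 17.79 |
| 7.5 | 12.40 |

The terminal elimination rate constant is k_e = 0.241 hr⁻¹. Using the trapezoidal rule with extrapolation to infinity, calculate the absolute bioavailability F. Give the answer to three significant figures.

F = 0.193

Trapezoidal AUC_0→7.5 (oral solution):
  [0→1]: (0.00+46.80)/2 × 1 = 23.4
  [1→3]: (46.80+36.32)/2 × 2 = 83.12
  [3→3.5]: (36.32+32.36)/2 × 0.5 = 17.17
  [3.5→5]: (32.36+22.63)/2 × 1.5 = 41.2425
  [5→6]: (22.63+17.79)/2 × 1 = 20.21
  [6→7.5]: (17.79+12.40)/2 × 1.5 = 22.6425
  Sum = 207.785 µg/mL·hr
Tail: C_last/k_e = 12.40/0.241 = 51.452
AUC_0→∞ (oral solution) = 207.785 + 51.452 = 259.237 µg/mL·hr
F = (AUC_ev/D_ev)/(AUC_iv/D_iv) = (259.237/1000)/(336/250) = 0.259237/1.344 = 0.1929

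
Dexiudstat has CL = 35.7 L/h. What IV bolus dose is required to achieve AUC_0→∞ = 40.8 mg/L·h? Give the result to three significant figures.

Dose = 1460 mg

Dose_iv = CL × AUC_0→∞
     = 35.7 × 40.8 = 1456.56 mg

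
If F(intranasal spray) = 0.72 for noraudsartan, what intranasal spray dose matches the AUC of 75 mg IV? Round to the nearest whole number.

D_intranasal = 104 mg

For equal systemic exposure: F × D_ev = D_iv
D_ev = D_iv / F = 75 / 0.72 = 104.167 mg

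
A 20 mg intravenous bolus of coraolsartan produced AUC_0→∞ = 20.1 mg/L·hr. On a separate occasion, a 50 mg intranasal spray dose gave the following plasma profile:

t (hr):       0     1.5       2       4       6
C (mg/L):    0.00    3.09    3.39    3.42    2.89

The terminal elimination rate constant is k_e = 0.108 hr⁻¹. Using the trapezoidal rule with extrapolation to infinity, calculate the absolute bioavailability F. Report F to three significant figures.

F = 0.872

Trapezoidal AUC_0→6 (intranasal spray):
  [0→1.5]: (0.00+3.09)/2 × 1.5 = 2.3175
  [1.5→2]: (3.09+3.39)/2 × 0.5 = 1.62
  [2→4]: (3.39+3.42)/2 × 2 = 6.81
  [4→6]: (3.42+2.89)/2 × 2 = 6.31
  Sum = 17.0575 mg/L·hr
Tail: C_last/k_e = 2.89/0.108 = 26.759
AUC_0→∞ (intranasal spray) = 17.0575 + 26.759 = 43.8165 mg/L·hr
F = (AUC_ev/D_ev)/(AUC_iv/D_iv) = (43.8165/50)/(20.1/20) = 0.87633/1.005 = 0.8720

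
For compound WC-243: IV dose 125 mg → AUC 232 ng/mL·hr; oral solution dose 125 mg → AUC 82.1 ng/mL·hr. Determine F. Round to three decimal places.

F = 0.354

F = (AUC_ev / D_ev) / (AUC_iv / D_iv)
  = (82.1/125) / (232/125)
  = 0.6568 / 1.856 = 0.3539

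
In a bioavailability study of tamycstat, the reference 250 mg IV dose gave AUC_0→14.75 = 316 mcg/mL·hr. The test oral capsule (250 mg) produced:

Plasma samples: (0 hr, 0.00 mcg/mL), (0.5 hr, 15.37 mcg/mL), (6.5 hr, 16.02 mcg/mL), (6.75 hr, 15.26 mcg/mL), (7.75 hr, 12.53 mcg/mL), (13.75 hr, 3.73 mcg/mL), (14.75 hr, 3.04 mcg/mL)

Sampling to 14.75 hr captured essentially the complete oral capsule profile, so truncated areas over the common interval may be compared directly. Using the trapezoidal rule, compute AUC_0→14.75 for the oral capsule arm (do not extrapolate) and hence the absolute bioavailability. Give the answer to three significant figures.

F = 0.532

Trapezoidal AUC_0→14.75 (oral capsule):
  [0→0.5]: (0.00+15.37)/2 × 0.5 = 3.8425
  [0.5→6.5]: (15.37+16.02)/2 × 6 = 94.17
  [6.5→6.75]: (16.02+15.26)/2 × 0.25 = 3.91
  [6.75→7.75]: (15.26+12.53)/2 × 1 = 13.895
  [7.75→13.75]: (12.53+3.73)/2 × 6 = 48.78
  [13.75→14.75]: (3.73+3.04)/2 × 1 = 3.385
  Sum = 167.9825 mcg/mL·hr
F = (AUC_ev/D_ev)/(AUC_iv/D_iv) = (167.9825/250)/(316/250) = 0.67193/1.264 = 0.5316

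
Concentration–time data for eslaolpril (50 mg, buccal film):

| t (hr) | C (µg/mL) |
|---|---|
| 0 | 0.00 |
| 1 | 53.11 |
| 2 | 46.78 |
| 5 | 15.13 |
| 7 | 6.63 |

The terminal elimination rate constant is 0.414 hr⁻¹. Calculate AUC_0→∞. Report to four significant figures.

Trapezoidal AUC_0→7:
  [0→1]: (0.00+53.11)/2 × 1 = 26.555
  [1→2]: (53.11+46.78)/2 × 1 = 49.945
  [2→5]: (46.78+15.13)/2 × 3 = 92.865
  [5→7]: (15.13+6.63)/2 × 2 = 21.76
  Sum = 191.125 µg/mL·hr
Extrapolated tail: C_last / k_e = 6.63 / 0.414 = 16.014
AUC_0→∞ = 191.125 + 16.014 = 207.139 µg/mL·hr

AUC = 207.1 µg/mL·hr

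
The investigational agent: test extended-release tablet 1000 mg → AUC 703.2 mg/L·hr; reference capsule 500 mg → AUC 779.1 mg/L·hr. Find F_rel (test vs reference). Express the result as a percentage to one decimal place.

F_rel = 45.1%

F_rel = (AUC_test/D_test) / (AUC_ref/D_ref)
      = (703.2/1000) / (779.1/500)
      = 0.7032 / 1.5582 = 0.4513 = 45.13%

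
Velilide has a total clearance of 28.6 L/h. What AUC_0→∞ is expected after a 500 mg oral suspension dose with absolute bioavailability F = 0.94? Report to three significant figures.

AUC = 16.4 mg/L·h

AUC_0→∞ = F × Dose / CL
        = 0.94 × 500 / 28.6 = 16.4336 mg/L·h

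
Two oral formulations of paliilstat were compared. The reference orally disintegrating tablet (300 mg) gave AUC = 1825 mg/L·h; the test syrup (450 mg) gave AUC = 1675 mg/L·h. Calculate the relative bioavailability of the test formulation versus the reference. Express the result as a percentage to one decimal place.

F_rel = 61.2%

F_rel = (AUC_test/D_test) / (AUC_ref/D_ref)
      = (1675/450) / (1825/300)
      = 3.72222 / 6.08333 = 0.6119 = 61.19%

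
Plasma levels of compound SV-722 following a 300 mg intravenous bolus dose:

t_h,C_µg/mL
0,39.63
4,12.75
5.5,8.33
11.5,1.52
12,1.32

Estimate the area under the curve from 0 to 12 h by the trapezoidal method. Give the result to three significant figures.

AUC = 151 µg/mL·h

Trapezoidal AUC_0→12:
  [0→4]: (39.63+12.75)/2 × 4 = 104.76
  [4→5.5]: (12.75+8.33)/2 × 1.5 = 15.81
  [5.5→11.5]: (8.33+1.52)/2 × 6 = 29.55
  [11.5→12]: (1.52+1.32)/2 × 0.5 = 0.71
  Sum = 150.83 µg/mL·h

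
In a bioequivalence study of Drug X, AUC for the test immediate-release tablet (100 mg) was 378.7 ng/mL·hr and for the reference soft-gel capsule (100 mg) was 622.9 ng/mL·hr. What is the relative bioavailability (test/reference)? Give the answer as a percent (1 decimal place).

F_rel = (AUC_test/D_test) / (AUC_ref/D_ref)
      = (378.7/100) / (622.9/100)
      = 3.787 / 6.229 = 0.6080 = 60.80%

F_rel = 60.8%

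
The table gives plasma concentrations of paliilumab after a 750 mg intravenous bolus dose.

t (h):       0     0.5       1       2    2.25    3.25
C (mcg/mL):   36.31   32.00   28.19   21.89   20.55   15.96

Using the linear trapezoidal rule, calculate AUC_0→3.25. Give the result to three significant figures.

Trapezoidal AUC_0→3.25:
  [0→0.5]: (36.31+32.00)/2 × 0.5 = 17.0775
  [0.5→1]: (32.00+28.19)/2 × 0.5 = 15.0475
  [1→2]: (28.19+21.89)/2 × 1 = 25.04
  [2→2.25]: (21.89+20.55)/2 × 0.25 = 5.305
  [2.25→3.25]: (20.55+15.96)/2 × 1 = 18.255
  Sum = 80.725 mcg/mL·h

AUC = 80.7 mcg/mL·h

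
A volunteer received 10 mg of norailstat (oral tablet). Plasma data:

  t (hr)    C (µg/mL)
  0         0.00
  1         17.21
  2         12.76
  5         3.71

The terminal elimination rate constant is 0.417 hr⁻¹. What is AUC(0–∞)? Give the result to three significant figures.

Trapezoidal AUC_0→5:
  [0→1]: (0.00+17.21)/2 × 1 = 8.605
  [1→2]: (17.21+12.76)/2 × 1 = 14.985
  [2→5]: (12.76+3.71)/2 × 3 = 24.705
  Sum = 48.295 µg/mL·hr
Extrapolated tail: C_last / k_e = 3.71 / 0.417 = 8.897
AUC_0→∞ = 48.295 + 8.897 = 57.192 µg/mL·hr

AUC = 57.2 µg/mL·hr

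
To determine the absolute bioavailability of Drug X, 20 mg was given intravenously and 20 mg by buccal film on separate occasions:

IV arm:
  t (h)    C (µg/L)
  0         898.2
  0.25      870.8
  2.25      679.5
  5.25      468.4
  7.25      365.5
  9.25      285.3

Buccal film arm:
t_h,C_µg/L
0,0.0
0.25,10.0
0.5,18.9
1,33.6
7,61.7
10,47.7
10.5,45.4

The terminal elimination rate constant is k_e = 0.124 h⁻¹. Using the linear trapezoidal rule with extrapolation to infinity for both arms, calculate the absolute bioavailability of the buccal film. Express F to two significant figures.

Trapezoidal AUC_0→9.25 (IV):
  [0→0.25]: (898.2+870.8)/2 × 0.25 = 221.125
  [0.25→2.25]: (870.8+679.5)/2 × 2 = 1550.3
  [2.25→5.25]: (679.5+468.4)/2 × 3 = 1721.85
  [5.25→7.25]: (468.4+365.5)/2 × 2 = 833.9
  [7.25→9.25]: (365.5+285.3)/2 × 2 = 650.8
  Sum = 4977.975 µg/L·h
IV tail: 285.3/0.124 = 2300.806; AUC_iv,0→∞ = 4977.975 + 2300.806 = 7278.781 µg/L·h
Trapezoidal AUC_0→10.5 (buccal film):
  [0→0.25]: (0.0+10.0)/2 × 0.25 = 1.25
  [0.25→0.5]: (10.0+18.9)/2 × 0.25 = 3.6125
  [0.5→1]: (18.9+33.6)/2 × 0.5 = 13.125
  [1→7]: (33.6+61.7)/2 × 6 = 285.9
  [7→10]: (61.7+47.7)/2 × 3 = 164.1
  [10→10.5]: (47.7+45.4)/2 × 0.5 = 23.275
  Sum = 491.2625 µg/L·h
buccal film tail: 45.4/0.124 = 366.129; AUC_ev,0→∞ = 491.2625 + 366.129 = 857.3915 µg/L·h
F = (AUC_ev/D_ev)/(AUC_iv/D_iv) = (857.3915/20)/(7278.781/20) = 42.869575/363.93905 = 0.1178

F = 0.12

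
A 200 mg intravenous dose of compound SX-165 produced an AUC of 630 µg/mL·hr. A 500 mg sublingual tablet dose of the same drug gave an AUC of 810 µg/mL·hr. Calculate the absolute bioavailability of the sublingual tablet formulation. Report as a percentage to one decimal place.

F = (AUC_ev / D_ev) / (AUC_iv / D_iv)
  = (810/500) / (630/200)
  = 1.62 / 3.15 = 0.5143
  = 51.43%

F = 51.4%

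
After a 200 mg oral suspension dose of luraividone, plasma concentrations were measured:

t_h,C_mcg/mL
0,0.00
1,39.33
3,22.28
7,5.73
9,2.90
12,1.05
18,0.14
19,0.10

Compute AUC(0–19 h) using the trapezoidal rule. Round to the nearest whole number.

AUC = 156 mcg/mL·h

Trapezoidal AUC_0→19:
  [0→1]: (0.00+39.33)/2 × 1 = 19.665
  [1→3]: (39.33+22.28)/2 × 2 = 61.61
  [3→7]: (22.28+5.73)/2 × 4 = 56.02
  [7→9]: (5.73+2.90)/2 × 2 = 8.63
  [9→12]: (2.90+1.05)/2 × 3 = 5.925
  [12→18]: (1.05+0.14)/2 × 6 = 3.57
  [18→19]: (0.14+0.10)/2 × 1 = 0.12
  Sum = 155.54 mcg/mL·h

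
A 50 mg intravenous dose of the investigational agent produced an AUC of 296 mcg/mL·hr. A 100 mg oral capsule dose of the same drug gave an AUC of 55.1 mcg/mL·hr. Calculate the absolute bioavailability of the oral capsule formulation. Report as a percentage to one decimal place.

F = 9.3%

F = (AUC_ev / D_ev) / (AUC_iv / D_iv)
  = (55.1/100) / (296/50)
  = 0.551 / 5.92 = 0.0931
  = 9.31%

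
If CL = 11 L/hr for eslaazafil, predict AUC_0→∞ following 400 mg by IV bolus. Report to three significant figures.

AUC = 36.4 mg/L·hr

AUC_0→∞ = Dose_iv / CL
        = 400 / 11 = 36.3636 mg/L·hr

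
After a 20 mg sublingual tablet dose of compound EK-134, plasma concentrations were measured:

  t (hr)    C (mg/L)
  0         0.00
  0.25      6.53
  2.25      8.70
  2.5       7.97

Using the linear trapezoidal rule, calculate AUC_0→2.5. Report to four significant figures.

AUC = 18.13 mg/L·hr

Trapezoidal AUC_0→2.5:
  [0→0.25]: (0.00+6.53)/2 × 0.25 = 0.81625
  [0.25→2.25]: (6.53+8.70)/2 × 2 = 15.23
  [2.25→2.5]: (8.70+7.97)/2 × 0.25 = 2.08375
  Sum = 18.13 mg/L·hr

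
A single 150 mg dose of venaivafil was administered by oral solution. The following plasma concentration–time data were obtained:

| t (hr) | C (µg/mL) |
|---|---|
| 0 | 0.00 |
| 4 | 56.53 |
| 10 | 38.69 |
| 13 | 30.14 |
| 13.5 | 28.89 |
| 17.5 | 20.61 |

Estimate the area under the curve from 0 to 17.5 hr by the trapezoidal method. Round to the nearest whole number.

AUC = 616 µg/mL·hr

Trapezoidal AUC_0→17.5:
  [0→4]: (0.00+56.53)/2 × 4 = 113.06
  [4→10]: (56.53+38.69)/2 × 6 = 285.66
  [10→13]: (38.69+30.14)/2 × 3 = 103.245
  [13→13.5]: (30.14+28.89)/2 × 0.5 = 14.7575
  [13.5→17.5]: (28.89+20.61)/2 × 4 = 99.0
  Sum = 615.7225 µg/mL·hr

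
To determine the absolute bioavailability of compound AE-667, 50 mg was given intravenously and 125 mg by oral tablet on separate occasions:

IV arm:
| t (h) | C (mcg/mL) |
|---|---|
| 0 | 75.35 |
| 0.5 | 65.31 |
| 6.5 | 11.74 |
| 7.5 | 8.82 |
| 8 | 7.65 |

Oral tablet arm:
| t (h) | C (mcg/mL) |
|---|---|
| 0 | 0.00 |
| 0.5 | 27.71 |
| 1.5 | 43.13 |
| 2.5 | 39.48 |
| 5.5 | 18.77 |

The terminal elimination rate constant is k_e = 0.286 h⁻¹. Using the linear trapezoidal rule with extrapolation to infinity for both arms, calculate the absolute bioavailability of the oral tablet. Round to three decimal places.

Trapezoidal AUC_0→8 (IV):
  [0→0.5]: (75.35+65.31)/2 × 0.5 = 35.165
  [0.5→6.5]: (65.31+11.74)/2 × 6 = 231.15
  [6.5→7.5]: (11.74+8.82)/2 × 1 = 10.28
  [7.5→8]: (8.82+7.65)/2 × 0.5 = 4.1175
  Sum = 280.7125 mcg/mL·h
IV tail: 7.65/0.286 = 26.748; AUC_iv,0→∞ = 280.7125 + 26.748 = 307.4605 mcg/mL·h
Trapezoidal AUC_0→5.5 (oral tablet):
  [0→0.5]: (0.00+27.71)/2 × 0.5 = 6.9275
  [0.5→1.5]: (27.71+43.13)/2 × 1 = 35.42
  [1.5→2.5]: (43.13+39.48)/2 × 1 = 41.305
  [2.5→5.5]: (39.48+18.77)/2 × 3 = 87.375
  Sum = 171.0275 mcg/mL·h
oral tablet tail: 18.77/0.286 = 65.629; AUC_ev,0→∞ = 171.0275 + 65.629 = 236.6565 mcg/mL·h
F = (AUC_ev/D_ev)/(AUC_iv/D_iv) = (236.6565/125)/(307.4605/50) = 1.893252/6.14921 = 0.3079

F = 0.308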